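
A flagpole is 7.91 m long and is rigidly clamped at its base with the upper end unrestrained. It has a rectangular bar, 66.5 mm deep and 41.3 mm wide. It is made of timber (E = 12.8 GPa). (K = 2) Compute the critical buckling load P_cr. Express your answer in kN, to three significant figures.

P_cr ≈ 0.197 kN

Buckling occurs about the weak axis: I_min = h·b³/12 with b = 41.3 mm (the shorter side).
I_min = 66.5×41.3³/12 = 3.904×10^5 mm⁴
I = 3.904×10^5 mm⁴ = 3.904×10^-7 m⁴
Effective length L_e = K·L = 2 × 7.91 = 15.82 m
P_cr = π²EI / L_e² = π² × 12.8×10⁹ × 3.904×10^-7 / 15.82² = 197.1 N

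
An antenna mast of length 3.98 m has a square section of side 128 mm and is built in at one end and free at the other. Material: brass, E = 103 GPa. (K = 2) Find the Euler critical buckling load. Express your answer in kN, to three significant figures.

I = a⁴/12 = 128⁴/12 = 2.237×10^7 mm⁴
I = 2.237×10^7 mm⁴ = 2.237×10^-5 m⁴
Effective length L_e = K·L = 2 × 3.98 = 7.960 m
P_cr = π²EI / L_e² = π² × 103×10⁹ × 2.237×10^-5 / 7.960² = 3.589×10^5 N

P_cr ≈ 359 kN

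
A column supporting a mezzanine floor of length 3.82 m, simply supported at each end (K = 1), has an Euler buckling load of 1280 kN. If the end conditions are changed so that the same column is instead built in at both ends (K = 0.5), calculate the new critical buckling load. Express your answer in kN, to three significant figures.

P_cr ∝ 1/K², so P_cr,new = P_cr,old × (K_old/K_new)² = 1280 × (1/0.5)²
= 1280 × 4.000 = 5120 kN

P_cr ≈ 5120 kN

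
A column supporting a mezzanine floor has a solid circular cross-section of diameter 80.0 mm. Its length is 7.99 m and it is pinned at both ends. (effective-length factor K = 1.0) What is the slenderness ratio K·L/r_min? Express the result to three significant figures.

I = πd⁴/64 = π×80.0⁴/64 = 2.011×10^6 mm⁴
A = 5.027×10^3 mm²;  r_min = √(I/A) = √(2.011×10^6/5.027×10^3) = 20.00 mm
L_e = K·L = 1 × 7.99 m = 7.990 m = 7990.0 mm
λ = L_e / r_min = 7990.0 / 20.00 = 400

λ ≈ 400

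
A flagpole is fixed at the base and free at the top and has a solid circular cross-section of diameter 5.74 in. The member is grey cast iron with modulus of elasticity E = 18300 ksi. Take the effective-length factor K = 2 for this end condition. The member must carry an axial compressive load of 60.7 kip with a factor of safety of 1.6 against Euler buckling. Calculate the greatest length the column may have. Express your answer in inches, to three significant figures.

I = πd⁴/64 = π×5.74⁴/64 = 53.29 in⁴
Required critical load P_cr = n·P = 1.6 × 60.7 = 97.12 kip = 9.712×10^4 lb
From P_cr = π²EI/(K·L)²:  L = (1/K)·√(π²EI/P_cr) = (1/2)·√(π²×1.83×10^7×53.29/9.712×10^4)
L = 157 in

L_max ≈ 157 in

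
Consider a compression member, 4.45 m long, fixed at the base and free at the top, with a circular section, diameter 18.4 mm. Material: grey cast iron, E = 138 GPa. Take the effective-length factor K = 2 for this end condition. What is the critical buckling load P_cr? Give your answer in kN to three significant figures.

P_cr ≈ 0.0967 kN

I = πd⁴/64 = π×18.4⁴/64 = 5.627×10^3 mm⁴
I = 5.627×10^3 mm⁴ = 5.627×10^-9 m⁴
Effective length L_e = K·L = 2 × 4.45 = 8.900 m
P_cr = π²EI / L_e² = π² × 138×10⁹ × 5.627×10^-9 / 8.900² = 96.75 N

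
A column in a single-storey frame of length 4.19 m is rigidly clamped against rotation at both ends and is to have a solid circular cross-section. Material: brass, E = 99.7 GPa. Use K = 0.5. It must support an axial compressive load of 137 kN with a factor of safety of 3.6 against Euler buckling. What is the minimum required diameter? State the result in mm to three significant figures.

d ≈ 81.8 mm

Required P_cr = n·P = 3.6 × 137 = 493.2 kN
L_e = K·L = 0.5 × 4.19 = 2.095 m
Required I = P_cr·L_e²/(π²E) = 4.932×10^5 × 2.095² / (π² × 9.97×10^10) = 2.200×10^-6 m⁴
I_req = 2.200×10^6 mm⁴
Solid circle: I = πd⁴/64  ⇒  d = (64I/π)^(1/4) = (64×2.200×10^6/π)^(1/4) = 81.8 mm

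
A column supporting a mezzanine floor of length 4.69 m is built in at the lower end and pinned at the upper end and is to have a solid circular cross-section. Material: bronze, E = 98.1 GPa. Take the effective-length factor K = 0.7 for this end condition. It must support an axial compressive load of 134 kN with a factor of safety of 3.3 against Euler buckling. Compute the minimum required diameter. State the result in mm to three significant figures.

Required P_cr = n·P = 3.3 × 134 = 442.2 kN
L_e = K·L = 0.7 × 4.69 = 3.283 m
Required I = P_cr·L_e²/(π²E) = 4.422×10^5 × 3.283² / (π² × 9.81×10^10) = 4.923×10^-6 m⁴
I_req = 4.923×10^6 mm⁴
Solid circle: I = πd⁴/64  ⇒  d = (64I/π)^(1/4) = (64×4.923×10^6/π)^(1/4) = 100 mm

d ≈ 100 mm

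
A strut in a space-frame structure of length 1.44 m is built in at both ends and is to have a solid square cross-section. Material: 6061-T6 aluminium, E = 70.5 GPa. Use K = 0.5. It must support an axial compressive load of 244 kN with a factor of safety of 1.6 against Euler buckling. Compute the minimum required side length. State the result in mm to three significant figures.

Required P_cr = n·P = 1.6 × 244 = 390.4 kN
L_e = K·L = 0.5 × 1.44 = 0.7200 m
Required I = P_cr·L_e²/(π²E) = 3.904×10^5 × 0.7200² / (π² × 7.05×10^10) = 2.909×10^-7 m⁴
I_req = 2.909×10^5 mm⁴
Solid square: I = a⁴/12  ⇒  a = (12I)^(1/4) = (12×2.909×10^5)^(1/4) = 43.2 mm

a ≈ 43.2 mm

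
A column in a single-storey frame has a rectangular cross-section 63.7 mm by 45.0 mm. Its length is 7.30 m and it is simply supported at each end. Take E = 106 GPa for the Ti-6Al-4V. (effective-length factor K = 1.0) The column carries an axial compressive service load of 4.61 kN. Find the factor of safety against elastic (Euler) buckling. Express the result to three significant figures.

n ≈ 2.06

Buckling occurs about the weak axis: I_min = h·b³/12 with b = 45.0 mm (the shorter side).
I_min = 63.7×45.0³/12 = 4.837×10^5 mm⁴
I = 4.837×10^5 mm⁴ = 4.837×10^-7 m⁴
Effective length L_e = K·L = 1 × 7.30 = 7.300 m
P_cr = π²EI / L_e² = π² × 106×10⁹ × 4.837×10^-7 / 7.300² = 9.496×10^3 N
Factor of safety n = P_cr / P = 9.4963 / 4.61 = 2.06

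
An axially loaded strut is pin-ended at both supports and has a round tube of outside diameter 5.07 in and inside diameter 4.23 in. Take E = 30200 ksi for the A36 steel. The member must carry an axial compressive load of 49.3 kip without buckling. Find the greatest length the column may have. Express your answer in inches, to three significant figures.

L_max ≈ 318 in

d_o = 5.07 in, d_i = 4.23 in
I = π(d_o⁴ − d_i⁴)/64 = π(5.07⁴ − 4.230⁴)/64 = 16.72 in⁴
At the buckling limit P_cr = P = 4.930×10^4 lb
From P_cr = π²EI/(K·L)²:  L = (1/K)·√(π²EI/P_cr) = (1/1)·√(π²×3.02×10^7×16.72/4.930×10^4)
L = 318 in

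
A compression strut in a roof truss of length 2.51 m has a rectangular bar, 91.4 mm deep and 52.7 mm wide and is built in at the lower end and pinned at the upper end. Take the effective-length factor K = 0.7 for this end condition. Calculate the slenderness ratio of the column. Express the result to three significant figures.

λ ≈ 115

For a rectangle r_min = b/√12 = 52.7/√12 = 15.21 mm
L_e = K·L = 0.7 × 2.51 m = 1.757 m = 1757.0 mm
λ = L_e / r_min = 1757.0 / 15.21 = 115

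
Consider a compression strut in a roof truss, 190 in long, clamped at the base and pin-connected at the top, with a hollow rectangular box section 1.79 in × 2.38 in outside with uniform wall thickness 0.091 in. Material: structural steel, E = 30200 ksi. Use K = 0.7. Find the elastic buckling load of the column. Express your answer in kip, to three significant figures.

Inner dimensions: h_i = 2.38 − 2×0.091 = 2.198 in, b_i = 1.79 − 2×0.091 = 1.608 in
Weak-axis I_min = (h_o·b_o³ − h_i·b_i³)/12 with b_o = 1.79, b_i = 1.608 in (shorter outer/inner sides).
I_min = (2.38×1.79³ − 2.198×1.608³)/12 = 0.3759 in⁴
Effective length L_e = K·L = 0.7 × 190 = 133.0 in
P_cr = π²EI / L_e² = π² × 30200×10³ × 0.3759 / 133.0² = 6.335×10^3 lb

P_cr ≈ 6.33 kip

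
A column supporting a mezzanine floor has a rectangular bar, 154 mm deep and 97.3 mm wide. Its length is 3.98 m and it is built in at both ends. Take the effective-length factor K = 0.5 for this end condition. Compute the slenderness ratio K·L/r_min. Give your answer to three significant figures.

λ ≈ 70.8

For a rectangle r_min = b/√12 = 97.3/√12 = 28.09 mm
L_e = K·L = 0.5 × 3.98 m = 1.990 m = 1990.0 mm
λ = L_e / r_min = 1990.0 / 28.09 = 70.8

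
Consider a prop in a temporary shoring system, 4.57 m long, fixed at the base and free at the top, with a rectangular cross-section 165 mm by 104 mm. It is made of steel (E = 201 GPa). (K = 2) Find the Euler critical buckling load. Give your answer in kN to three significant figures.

Buckling occurs about the weak axis: I_min = h·b³/12 with b = 104 mm (the shorter side).
I_min = 165×104³/12 = 1.547×10^7 mm⁴
I = 1.547×10^7 mm⁴ = 1.547×10^-5 m⁴
Effective length L_e = K·L = 2 × 4.57 = 9.140 m
P_cr = π²EI / L_e² = π² × 201×10⁹ × 1.547×10^-5 / 9.140² = 3.673×10^5 N

P_cr ≈ 367 kN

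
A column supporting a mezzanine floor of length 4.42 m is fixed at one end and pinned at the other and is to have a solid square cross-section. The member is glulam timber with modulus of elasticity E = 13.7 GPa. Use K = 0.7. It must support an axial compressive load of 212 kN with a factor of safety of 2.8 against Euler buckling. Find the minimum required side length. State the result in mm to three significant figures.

a ≈ 150 mm

Required P_cr = n·P = 2.8 × 212 = 593.6 kN
L_e = K·L = 0.7 × 4.42 = 3.094 m
Required I = P_cr·L_e²/(π²E) = 5.936×10^5 × 3.094² / (π² × 1.37×10^10) = 4.203×10^-5 m⁴
I_req = 4.203×10^7 mm⁴
Solid square: I = a⁴/12  ⇒  a = (12I)^(1/4) = (12×4.203×10^7)^(1/4) = 150 mm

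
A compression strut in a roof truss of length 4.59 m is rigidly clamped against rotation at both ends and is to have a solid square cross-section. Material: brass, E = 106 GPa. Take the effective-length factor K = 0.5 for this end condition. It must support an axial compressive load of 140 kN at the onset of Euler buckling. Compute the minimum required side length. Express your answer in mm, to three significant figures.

L_e = K·L = 0.5 × 4.59 = 2.295 m
Required I = P_cr·L_e²/(π²E) = 1.400×10^5 × 2.295² / (π² × 1.06×10^11) = 7.048×10^-7 m⁴
I_req = 7.048×10^5 mm⁴
Solid square: I = a⁴/12  ⇒  a = (12I)^(1/4) = (12×7.048×10^5)^(1/4) = 53.9 mm

a ≈ 53.9 mm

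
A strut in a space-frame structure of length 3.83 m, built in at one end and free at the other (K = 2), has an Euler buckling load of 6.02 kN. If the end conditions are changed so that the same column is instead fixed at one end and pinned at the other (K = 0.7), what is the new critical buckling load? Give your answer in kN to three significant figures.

P_cr ≈ 49.1 kN

P_cr ∝ 1/K², so P_cr,new = P_cr,old × (K_old/K_new)² = 6.02 × (2/0.7)²
= 6.02 × 8.163 = 49.1 kN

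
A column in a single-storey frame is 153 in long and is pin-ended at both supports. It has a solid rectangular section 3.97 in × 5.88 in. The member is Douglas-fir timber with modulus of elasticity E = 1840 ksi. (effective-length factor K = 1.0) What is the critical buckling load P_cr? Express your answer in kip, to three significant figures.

P_cr ≈ 23.8 kip

Buckling occurs about the weak axis: I_min = h·b³/12 with b = 3.97 in (the shorter side).
I_min = 5.88×3.97³/12 = 30.66 in⁴
Effective length L_e = K·L = 1 × 153 = 153.0 in
P_cr = π²EI / L_e² = π² × 1840×10³ × 30.66 / 153.0² = 2.378×10^4 lb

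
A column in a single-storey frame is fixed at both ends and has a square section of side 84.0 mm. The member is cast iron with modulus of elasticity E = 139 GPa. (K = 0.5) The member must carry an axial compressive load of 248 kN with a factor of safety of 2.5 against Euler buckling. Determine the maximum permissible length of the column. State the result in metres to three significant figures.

I = a⁴/12 = 84.0⁴/12 = 4.149×10^6 mm⁴
I = 4.149×10^-6 m⁴
Required critical load P_cr = n·P = 2.5 × 248 = 620.0 kN = 6.200×10^5 N
From P_cr = π²EI/(K·L)²:  L = (1/K)·√(π²EI/P_cr) = (1/0.5)·√(π²×1.39×10^11×4.149×10^-6/6.200×10^5)
L = 6.06 m

L_max ≈ 6.06 m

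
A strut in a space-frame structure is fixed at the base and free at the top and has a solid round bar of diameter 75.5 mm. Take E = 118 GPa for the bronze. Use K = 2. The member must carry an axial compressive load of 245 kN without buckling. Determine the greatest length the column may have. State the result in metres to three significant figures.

L_max ≈ 1.38 m

I = πd⁴/64 = π×75.5⁴/64 = 1.595×10^6 mm⁴
I = 1.595×10^-6 m⁴
At the buckling limit P_cr = P = 2.450×10^5 N
From P_cr = π²EI/(K·L)²:  L = (1/K)·√(π²EI/P_cr) = (1/2)·√(π²×1.18×10^11×1.595×10^-6/2.450×10^5)
L = 1.38 m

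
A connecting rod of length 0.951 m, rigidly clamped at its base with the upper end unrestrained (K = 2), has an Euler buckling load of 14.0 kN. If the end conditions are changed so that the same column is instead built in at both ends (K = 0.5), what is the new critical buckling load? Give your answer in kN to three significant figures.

P_cr ≈ 224 kN

P_cr ∝ 1/K², so P_cr,new = P_cr,old × (K_old/K_new)² = 14.0 × (2/0.5)²
= 14.0 × 16.00 = 224 kN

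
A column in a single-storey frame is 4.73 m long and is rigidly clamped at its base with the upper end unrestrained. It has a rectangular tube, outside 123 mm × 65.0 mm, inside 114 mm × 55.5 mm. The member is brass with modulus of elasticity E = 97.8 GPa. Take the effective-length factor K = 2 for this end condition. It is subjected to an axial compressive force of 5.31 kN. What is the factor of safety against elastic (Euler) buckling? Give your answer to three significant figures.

Weak-axis I_min = (h_o·b_o³ − h_i·b_i³)/12 with b_o = 65.0, b_i = 55.50 mm (shorter outer/inner sides).
I_min = (123×65.0³ − 114.0×55.50³)/12 = 1.191×10^6 mm⁴
I = 1.191×10^6 mm⁴ = 1.191×10^-6 m⁴
Effective length L_e = K·L = 2 × 4.73 = 9.460 m
P_cr = π²EI / L_e² = π² × 97.8×10⁹ × 1.191×10^-6 / 9.460² = 1.284×10^4 N
Factor of safety n = P_cr / P = 12.844 / 5.31 = 2.42

n ≈ 2.42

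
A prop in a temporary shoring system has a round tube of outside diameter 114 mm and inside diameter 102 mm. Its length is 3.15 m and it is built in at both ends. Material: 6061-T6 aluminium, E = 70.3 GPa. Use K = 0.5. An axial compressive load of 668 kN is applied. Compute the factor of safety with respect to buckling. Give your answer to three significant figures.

n ≈ 1.25

d_o = 114 mm, d_i = 102 mm
I = π(d_o⁴ − d_i⁴)/64 = π(114⁴ − 102.0⁴)/64 = 2.977×10^6 mm⁴
I = 2.977×10^6 mm⁴ = 2.977×10^-6 m⁴
Effective length L_e = K·L = 0.5 × 3.15 = 1.575 m
P_cr = π²EI / L_e² = π² × 70.3×10⁹ × 2.977×10^-6 / 1.575² = 8.328×10^5 N
Factor of safety n = P_cr / P = 832.75 / 668 = 1.25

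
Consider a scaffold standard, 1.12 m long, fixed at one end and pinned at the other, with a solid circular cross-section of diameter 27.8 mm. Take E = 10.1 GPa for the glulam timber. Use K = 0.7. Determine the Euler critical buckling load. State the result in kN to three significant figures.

I = πd⁴/64 = π×27.8⁴/64 = 2.932×10^4 mm⁴
I = 2.932×10^4 mm⁴ = 2.932×10^-8 m⁴
Effective length L_e = K·L = 0.7 × 1.12 = 0.7840 m
P_cr = π²EI / L_e² = π² × 10.1×10⁹ × 2.932×10^-8 / 0.7840² = 4.755×10^3 N

P_cr ≈ 4.75 kN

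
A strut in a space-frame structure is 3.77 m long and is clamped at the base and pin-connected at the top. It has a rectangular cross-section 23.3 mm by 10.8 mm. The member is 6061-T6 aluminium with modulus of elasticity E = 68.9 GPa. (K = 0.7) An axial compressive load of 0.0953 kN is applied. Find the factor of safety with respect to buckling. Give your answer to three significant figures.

Buckling occurs about the weak axis: I_min = h·b³/12 with b = 10.8 mm (the shorter side).
I_min = 23.3×10.8³/12 = 2.446×10^3 mm⁴
I = 2.446×10^3 mm⁴ = 2.446×10^-9 m⁴
Effective length L_e = K·L = 0.7 × 3.77 = 2.639 m
P_cr = π²EI / L_e² = π² × 68.9×10⁹ × 2.446×10^-9 / 2.639² = 238.8 N
Factor of safety n = P_cr / P = 0.23883 / 0.0953 = 2.51

n ≈ 2.51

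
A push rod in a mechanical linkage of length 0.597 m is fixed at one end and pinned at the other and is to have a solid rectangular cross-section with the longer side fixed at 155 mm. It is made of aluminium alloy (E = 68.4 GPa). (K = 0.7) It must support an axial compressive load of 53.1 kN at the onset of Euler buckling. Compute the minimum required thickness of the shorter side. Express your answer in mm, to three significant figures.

b ≈ 10.2 mm

L_e = K·L = 0.7 × 0.597 = 0.4179 m
Required I = P_cr·L_e²/(π²E) = 5.310×10^4 × 0.4179² / (π² × 6.84×10^10) = 1.374×10^-8 m⁴
I_req = 1.374×10^4 mm⁴
Rectangle, weak axis: I_min = h·b³/12 with h = 155 mm fixed  ⇒  b = (12I/h)^(1/3) = 10.2 mm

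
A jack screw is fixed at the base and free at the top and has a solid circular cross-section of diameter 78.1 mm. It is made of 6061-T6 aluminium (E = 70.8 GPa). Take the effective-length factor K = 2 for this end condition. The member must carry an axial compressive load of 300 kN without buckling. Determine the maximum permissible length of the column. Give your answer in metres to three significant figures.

L_max ≈ 1.03 m

I = πd⁴/64 = π×78.1⁴/64 = 1.826×10^6 mm⁴
I = 1.826×10^-6 m⁴
At the buckling limit P_cr = P = 3.000×10^5 N
From P_cr = π²EI/(K·L)²:  L = (1/K)·√(π²EI/P_cr) = (1/2)·√(π²×7.08×10^10×1.826×10^-6/3.000×10^5)
L = 1.03 m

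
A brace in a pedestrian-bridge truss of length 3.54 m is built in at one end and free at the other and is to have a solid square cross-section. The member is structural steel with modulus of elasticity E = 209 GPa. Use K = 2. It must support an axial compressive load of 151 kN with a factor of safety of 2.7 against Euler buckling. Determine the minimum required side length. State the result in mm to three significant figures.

Required P_cr = n·P = 2.7 × 151 = 407.7 kN
L_e = K·L = 2 × 3.54 = 7.080 m
Required I = P_cr·L_e²/(π²E) = 4.077×10^5 × 7.080² / (π² × 2.09×10^11) = 9.907×10^-6 m⁴
I_req = 9.907×10^6 mm⁴
Solid square: I = a⁴/12  ⇒  a = (12I)^(1/4) = (12×9.907×10^6)^(1/4) = 104 mm

a ≈ 104 mm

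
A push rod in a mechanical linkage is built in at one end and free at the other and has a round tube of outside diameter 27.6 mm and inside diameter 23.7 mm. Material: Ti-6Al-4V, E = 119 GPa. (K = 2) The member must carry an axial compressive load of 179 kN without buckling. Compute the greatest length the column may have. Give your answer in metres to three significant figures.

d_o = 27.6 mm, d_i = 23.7 mm
I = π(d_o⁴ − d_i⁴)/64 = π(27.6⁴ − 23.70⁴)/64 = 1.300×10^4 mm⁴
I = 1.300×10^-8 m⁴
At the buckling limit P_cr = P = 1.790×10^5 N
From P_cr = π²EI/(K·L)²:  L = (1/K)·√(π²EI/P_cr) = (1/2)·√(π²×1.19×10^11×1.300×10^-8/1.790×10^5)
L = 0.146 m

L_max ≈ 0.146 m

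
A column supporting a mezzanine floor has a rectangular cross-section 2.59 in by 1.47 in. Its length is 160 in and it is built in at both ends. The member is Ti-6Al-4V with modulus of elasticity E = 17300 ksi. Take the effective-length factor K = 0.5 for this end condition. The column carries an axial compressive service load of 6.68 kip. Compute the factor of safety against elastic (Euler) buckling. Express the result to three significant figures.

n ≈ 2.74

Buckling occurs about the weak axis: I_min = h·b³/12 with b = 1.47 in (the shorter side).
I_min = 2.59×1.47³/12 = 0.6856 in⁴
Effective length L_e = K·L = 0.5 × 160 = 80.00 in
P_cr = π²EI / L_e² = π² × 17300×10³ × 0.6856 / 80.00² = 1.829×10^4 lb
Factor of safety n = P_cr / P = 18.291 / 6.68 = 2.74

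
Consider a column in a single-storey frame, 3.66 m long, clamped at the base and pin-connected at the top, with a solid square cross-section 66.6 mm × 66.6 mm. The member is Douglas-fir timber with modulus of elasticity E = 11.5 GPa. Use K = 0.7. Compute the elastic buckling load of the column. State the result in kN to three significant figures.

P_cr ≈ 28.4 kN

I = a⁴/12 = 66.6⁴/12 = 1.640×10^6 mm⁴
I = 1.640×10^6 mm⁴ = 1.640×10^-6 m⁴
Effective length L_e = K·L = 0.7 × 3.66 = 2.562 m
P_cr = π²EI / L_e² = π² × 11.5×10⁹ × 1.640×10^-6 / 2.562² = 2.835×10^4 N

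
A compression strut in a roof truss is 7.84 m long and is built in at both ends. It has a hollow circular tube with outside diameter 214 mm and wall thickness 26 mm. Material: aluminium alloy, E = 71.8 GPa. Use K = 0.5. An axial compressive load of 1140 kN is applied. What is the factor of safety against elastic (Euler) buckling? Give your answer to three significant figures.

Inner diameter d_i = 214 − 2×26 = 162.0 mm
I = π(d_o⁴ − d_i⁴)/64 = π(214⁴ − 162.0⁴)/64 = 6.914×10^7 mm⁴
I = 6.914×10^7 mm⁴ = 6.914×10^-5 m⁴
Effective length L_e = K·L = 0.5 × 7.84 = 3.920 m
P_cr = π²EI / L_e² = π² × 71.8×10⁹ × 6.914×10^-5 / 3.920² = 3.189×10^6 N
Factor of safety n = P_cr / P = 3188.5 / 1140 = 2.80

n ≈ 2.80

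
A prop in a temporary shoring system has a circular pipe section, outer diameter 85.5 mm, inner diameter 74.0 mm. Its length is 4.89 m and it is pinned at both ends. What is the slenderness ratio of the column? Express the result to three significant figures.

λ ≈ 173

d_o = 85.5 mm, d_i = 74.0 mm
I = π(d_o⁴ − d_i⁴)/64 = π(85.5⁴ − 74.00⁴)/64 = 1.151×10^6 mm⁴
A = 1.441×10^3 mm²;  r_min = √(I/A) = √(1.151×10^6/1.441×10^3) = 28.27 mm
L_e = K·L = 1 × 4.89 m = 4.890 m = 4890.0 mm
λ = L_e / r_min = 4890.0 / 28.27 = 173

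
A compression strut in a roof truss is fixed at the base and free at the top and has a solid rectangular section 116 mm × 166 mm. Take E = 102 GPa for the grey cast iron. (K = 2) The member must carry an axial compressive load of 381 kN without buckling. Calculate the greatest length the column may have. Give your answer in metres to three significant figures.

L_max ≈ 3.78 m

Buckling occurs about the weak axis: I_min = h·b³/12 with b = 116 mm (the shorter side).
I_min = 166×116³/12 = 2.159×10^7 mm⁴
I = 2.159×10^-5 m⁴
At the buckling limit P_cr = P = 3.810×10^5 N
From P_cr = π²EI/(K·L)²:  L = (1/K)·√(π²EI/P_cr) = (1/2)·√(π²×1.02×10^11×2.159×10^-5/3.810×10^5)
L = 3.78 m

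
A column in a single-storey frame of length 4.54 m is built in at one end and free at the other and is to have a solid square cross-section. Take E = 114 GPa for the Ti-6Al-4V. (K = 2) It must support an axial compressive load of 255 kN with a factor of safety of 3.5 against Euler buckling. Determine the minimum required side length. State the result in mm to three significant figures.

Required P_cr = n·P = 3.5 × 255 = 892.5 kN
L_e = K·L = 2 × 4.54 = 9.080 m
Required I = P_cr·L_e²/(π²E) = 8.925×10^5 × 9.080² / (π² × 1.14×10^11) = 6.540×10^-5 m⁴
I_req = 6.540×10^7 mm⁴
Solid square: I = a⁴/12  ⇒  a = (12I)^(1/4) = (12×6.540×10^7)^(1/4) = 167 mm

a ≈ 167 mm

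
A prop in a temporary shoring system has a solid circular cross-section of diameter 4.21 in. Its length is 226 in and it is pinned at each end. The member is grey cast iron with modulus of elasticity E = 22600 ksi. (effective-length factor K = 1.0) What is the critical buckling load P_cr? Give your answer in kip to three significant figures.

P_cr ≈ 67.3 kip

I = πd⁴/64 = π×4.21⁴/64 = 15.42 in⁴
Effective length L_e = K·L = 1 × 226 = 226.0 in
P_cr = π²EI / L_e² = π² × 22600×10³ × 15.42 / 226.0² = 6.734×10^4 lb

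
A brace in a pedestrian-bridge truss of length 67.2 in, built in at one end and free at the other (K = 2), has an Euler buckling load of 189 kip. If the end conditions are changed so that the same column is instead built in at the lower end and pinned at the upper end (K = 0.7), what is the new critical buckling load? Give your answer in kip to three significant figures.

P_cr ∝ 1/K², so P_cr,new = P_cr,old × (K_old/K_new)² = 189 × (2/0.7)²
= 189 × 8.163 = 1540 kip

P_cr ≈ 1540 kip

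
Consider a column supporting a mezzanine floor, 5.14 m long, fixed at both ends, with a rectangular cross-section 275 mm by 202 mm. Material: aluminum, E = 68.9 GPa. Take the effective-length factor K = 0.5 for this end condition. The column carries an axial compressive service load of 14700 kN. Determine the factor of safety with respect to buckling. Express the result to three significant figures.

n ≈ 1.32

Buckling occurs about the weak axis: I_min = h·b³/12 with b = 202 mm (the shorter side).
I_min = 275×202³/12 = 1.889×10^8 mm⁴
I = 1.889×10^8 mm⁴ = 1.889×10^-4 m⁴
Effective length L_e = K·L = 0.5 × 5.14 = 2.570 m
P_cr = π²EI / L_e² = π² × 68.9×10⁹ × 1.889×10^-4 / 2.570² = 1.945×10^7 N
Factor of safety n = P_cr / P = 19447 / 14700 = 1.32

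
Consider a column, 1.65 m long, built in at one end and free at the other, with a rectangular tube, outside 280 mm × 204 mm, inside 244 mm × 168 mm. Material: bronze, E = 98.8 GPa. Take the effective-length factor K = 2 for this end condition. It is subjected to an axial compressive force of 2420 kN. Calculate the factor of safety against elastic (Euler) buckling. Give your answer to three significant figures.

n ≈ 3.76

Weak-axis I_min = (h_o·b_o³ − h_i·b_i³)/12 with b_o = 204, b_i = 168.0 mm (shorter outer/inner sides).
I_min = (280×204³ − 244.0×168.0³)/12 = 1.017×10^8 mm⁴
I = 1.017×10^8 mm⁴ = 1.017×10^-4 m⁴
Effective length L_e = K·L = 2 × 1.65 = 3.300 m
P_cr = π²EI / L_e² = π² × 98.8×10⁹ × 1.017×10^-4 / 3.300² = 9.105×10^6 N
Factor of safety n = P_cr / P = 9104.6 / 2420 = 3.76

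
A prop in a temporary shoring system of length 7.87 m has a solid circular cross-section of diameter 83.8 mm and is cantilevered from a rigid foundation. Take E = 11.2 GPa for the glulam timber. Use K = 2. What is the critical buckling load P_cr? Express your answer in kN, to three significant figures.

P_cr ≈ 1.08 kN

I = πd⁴/64 = π×83.8⁴/64 = 2.421×10^6 mm⁴
I = 2.421×10^6 mm⁴ = 2.421×10^-6 m⁴
Effective length L_e = K·L = 2 × 7.87 = 15.74 m
P_cr = π²EI / L_e² = π² × 11.2×10⁹ × 2.421×10^-6 / 15.74² = 1.080×10^3 N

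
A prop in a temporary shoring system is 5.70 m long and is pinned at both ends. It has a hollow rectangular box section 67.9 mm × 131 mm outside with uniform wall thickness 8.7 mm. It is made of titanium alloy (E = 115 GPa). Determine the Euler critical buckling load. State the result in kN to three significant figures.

Inner dimensions: h_i = 131 − 2×8.7 = 113.6 mm, b_i = 67.9 − 2×8.7 = 50.50 mm
Weak-axis I_min = (h_o·b_o³ − h_i·b_i³)/12 with b_o = 67.9, b_i = 50.50 mm (shorter outer/inner sides).
I_min = (131×67.9³ − 113.6×50.50³)/12 = 2.198×10^6 mm⁴
I = 2.198×10^6 mm⁴ = 2.198×10^-6 m⁴
Effective length L_e = K·L = 1 × 5.70 = 5.700 m
P_cr = π²EI / L_e² = π² × 115×10⁹ × 2.198×10^-6 / 5.700² = 7.679×10^4 N

P_cr ≈ 76.8 kN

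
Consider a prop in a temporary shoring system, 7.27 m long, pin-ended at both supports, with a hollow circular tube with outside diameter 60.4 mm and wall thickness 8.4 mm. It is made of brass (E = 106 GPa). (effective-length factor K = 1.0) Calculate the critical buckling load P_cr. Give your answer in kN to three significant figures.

Inner diameter d_i = 60.4 − 2×8.4 = 43.60 mm
I = π(d_o⁴ − d_i⁴)/64 = π(60.4⁴ − 43.60⁴)/64 = 4.759×10^5 mm⁴
I = 4.759×10^5 mm⁴ = 4.759×10^-7 m⁴
Effective length L_e = K·L = 1 × 7.27 = 7.270 m
P_cr = π²EI / L_e² = π² × 106×10⁹ × 4.759×10^-7 / 7.270² = 9.420×10^3 N

P_cr ≈ 9.42 kN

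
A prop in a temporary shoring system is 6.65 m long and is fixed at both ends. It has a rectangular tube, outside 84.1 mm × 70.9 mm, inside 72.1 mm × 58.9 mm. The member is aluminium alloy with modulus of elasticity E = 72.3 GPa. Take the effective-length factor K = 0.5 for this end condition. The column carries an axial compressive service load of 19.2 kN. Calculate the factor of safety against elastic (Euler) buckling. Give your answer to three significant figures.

n ≈ 4.27

Weak-axis I_min = (h_o·b_o³ − h_i·b_i³)/12 with b_o = 70.9, b_i = 58.90 mm (shorter outer/inner sides).
I_min = (84.1×70.9³ − 72.10×58.90³)/12 = 1.270×10^6 mm⁴
I = 1.270×10^6 mm⁴ = 1.270×10^-6 m⁴
Effective length L_e = K·L = 0.5 × 6.65 = 3.325 m
P_cr = π²EI / L_e² = π² × 72.3×10⁹ × 1.270×10^-6 / 3.325² = 8.197×10^4 N
Factor of safety n = P_cr / P = 81.974 / 19.2 = 4.27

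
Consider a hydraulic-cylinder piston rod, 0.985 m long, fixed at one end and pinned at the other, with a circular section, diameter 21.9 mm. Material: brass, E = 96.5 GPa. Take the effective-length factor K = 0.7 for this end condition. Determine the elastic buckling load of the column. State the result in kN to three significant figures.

P_cr ≈ 22.6 kN

I = πd⁴/64 = π×21.9⁴/64 = 1.129×10^4 mm⁴
I = 1.129×10^4 mm⁴ = 1.129×10^-8 m⁴
Effective length L_e = K·L = 0.7 × 0.985 = 0.6895 m
P_cr = π²EI / L_e² = π² × 96.5×10⁹ × 1.129×10^-8 / 0.6895² = 2.262×10^4 N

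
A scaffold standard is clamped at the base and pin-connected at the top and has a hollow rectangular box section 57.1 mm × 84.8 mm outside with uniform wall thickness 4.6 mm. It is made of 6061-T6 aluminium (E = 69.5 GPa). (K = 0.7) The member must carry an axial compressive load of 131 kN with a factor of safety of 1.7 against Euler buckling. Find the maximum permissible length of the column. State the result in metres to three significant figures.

Inner dimensions: h_i = 84.8 − 2×4.6 = 75.60 mm, b_i = 57.1 − 2×4.6 = 47.90 mm
Weak-axis I_min = (h_o·b_o³ − h_i·b_i³)/12 with b_o = 57.1, b_i = 47.90 mm (shorter outer/inner sides).
I_min = (84.8×57.1³ − 75.60×47.90³)/12 = 6.232×10^5 mm⁴
I = 6.232×10^-7 m⁴
Required critical load P_cr = n·P = 1.7 × 131 = 222.7 kN = 2.227×10^5 N
From P_cr = π²EI/(K·L)²:  L = (1/K)·√(π²EI/P_cr) = (1/0.7)·√(π²×6.95×10^10×6.232×10^-7/2.227×10^5)
L = 1.98 m

L_max ≈ 1.98 m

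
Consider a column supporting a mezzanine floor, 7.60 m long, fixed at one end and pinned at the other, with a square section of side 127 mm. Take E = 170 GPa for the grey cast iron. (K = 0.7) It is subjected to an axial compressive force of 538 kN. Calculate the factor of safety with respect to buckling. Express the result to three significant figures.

I = a⁴/12 = 127⁴/12 = 2.168×10^7 mm⁴
I = 2.168×10^7 mm⁴ = 2.168×10^-5 m⁴
Effective length L_e = K·L = 0.7 × 7.60 = 5.320 m
P_cr = π²EI / L_e² = π² × 170×10⁹ × 2.168×10^-5 / 5.320² = 1.285×10^6 N
Factor of safety n = P_cr / P = 1285.2 / 538 = 2.39

n ≈ 2.39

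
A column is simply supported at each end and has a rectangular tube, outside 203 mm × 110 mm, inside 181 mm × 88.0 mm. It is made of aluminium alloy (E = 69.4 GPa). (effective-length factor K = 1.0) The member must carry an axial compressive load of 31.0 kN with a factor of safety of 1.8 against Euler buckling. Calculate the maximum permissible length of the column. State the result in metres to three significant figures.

Weak-axis I_min = (h_o·b_o³ − h_i·b_i³)/12 with b_o = 110, b_i = 88.00 mm (shorter outer/inner sides).
I_min = (203×110³ − 181.0×88.00³)/12 = 1.224×10^7 mm⁴
I = 1.224×10^-5 m⁴
Required critical load P_cr = n·P = 1.8 × 31.0 = 55.80 kN = 5.580×10^4 N
From P_cr = π²EI/(K·L)²:  L = (1/K)·√(π²EI/P_cr) = (1/1)·√(π²×6.94×10^10×1.224×10^-5/5.580×10^4)
L = 12.3 m

L_max ≈ 12.3 m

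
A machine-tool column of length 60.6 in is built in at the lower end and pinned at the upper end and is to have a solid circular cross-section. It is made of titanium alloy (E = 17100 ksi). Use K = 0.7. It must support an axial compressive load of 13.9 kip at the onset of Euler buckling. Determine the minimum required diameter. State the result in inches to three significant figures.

d ≈ 1.32 in

L_e = K·L = 0.7 × 60.6 = 42.42 in
Required I = P_cr·L_e²/(π²E) = 1.390×10^4 × 42.42² / (π² × 1.71×10^7) = 0.1482 in⁴
Solid circle: I = πd⁴/64  ⇒  d = (64I/π)^(1/4) = (64×0.1482/π)^(1/4) = 1.32 in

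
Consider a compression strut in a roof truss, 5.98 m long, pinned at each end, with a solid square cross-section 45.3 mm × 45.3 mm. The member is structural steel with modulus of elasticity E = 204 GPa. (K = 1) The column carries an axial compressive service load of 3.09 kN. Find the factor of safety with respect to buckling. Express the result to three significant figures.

n ≈ 6.39

I = a⁴/12 = 45.3⁴/12 = 3.509×10^5 mm⁴
I = 3.509×10^5 mm⁴ = 3.509×10^-7 m⁴
Effective length L_e = K·L = 1 × 5.98 = 5.980 m
P_cr = π²EI / L_e² = π² × 204×10⁹ × 3.509×10^-7 / 5.980² = 1.976×10^4 N
Factor of safety n = P_cr / P = 19.758 / 3.09 = 6.39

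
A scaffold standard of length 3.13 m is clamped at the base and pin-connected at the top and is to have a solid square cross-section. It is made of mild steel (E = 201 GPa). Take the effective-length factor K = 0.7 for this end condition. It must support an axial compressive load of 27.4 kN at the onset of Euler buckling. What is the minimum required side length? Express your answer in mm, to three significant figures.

a ≈ 29.9 mm

L_e = K·L = 0.7 × 3.13 = 2.191 m
Required I = P_cr·L_e²/(π²E) = 2.740×10^4 × 2.191² / (π² × 2.01×10^11) = 6.630×10^-8 m⁴
I_req = 6.630×10^4 mm⁴
Solid square: I = a⁴/12  ⇒  a = (12I)^(1/4) = (12×6.630×10^4)^(1/4) = 29.9 mm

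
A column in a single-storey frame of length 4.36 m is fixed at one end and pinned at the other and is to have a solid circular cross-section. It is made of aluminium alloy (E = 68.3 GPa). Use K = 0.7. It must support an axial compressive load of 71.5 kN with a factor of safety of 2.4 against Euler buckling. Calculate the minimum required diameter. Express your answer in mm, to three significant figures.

Required P_cr = n·P = 2.4 × 71.5 = 171.6 kN
L_e = K·L = 0.7 × 4.36 = 3.052 m
Required I = P_cr·L_e²/(π²E) = 1.716×10^5 × 3.052² / (π² × 6.83×10^10) = 2.371×10^-6 m⁴
I_req = 2.371×10^6 mm⁴
Solid circle: I = πd⁴/64  ⇒  d = (64I/π)^(1/4) = (64×2.371×10^6/π)^(1/4) = 83.4 mm

d ≈ 83.4 mm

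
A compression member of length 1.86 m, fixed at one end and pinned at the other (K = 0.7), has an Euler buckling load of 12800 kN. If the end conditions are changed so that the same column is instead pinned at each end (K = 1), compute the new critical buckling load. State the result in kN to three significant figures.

P_cr ≈ 6270 kN

P_cr ∝ 1/K², so P_cr,new = P_cr,old × (K_old/K_new)² = 12800 × (0.7/1)²
= 12800 × 0.4900 = 6270 kN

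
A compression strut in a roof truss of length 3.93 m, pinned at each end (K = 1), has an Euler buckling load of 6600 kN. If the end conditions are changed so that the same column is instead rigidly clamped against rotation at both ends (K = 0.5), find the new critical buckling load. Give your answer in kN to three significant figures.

P_cr ≈ 26400 kN

P_cr ∝ 1/K², so P_cr,new = P_cr,old × (K_old/K_new)² = 6600 × (1/0.5)²
= 6600 × 4.000 = 26400 kN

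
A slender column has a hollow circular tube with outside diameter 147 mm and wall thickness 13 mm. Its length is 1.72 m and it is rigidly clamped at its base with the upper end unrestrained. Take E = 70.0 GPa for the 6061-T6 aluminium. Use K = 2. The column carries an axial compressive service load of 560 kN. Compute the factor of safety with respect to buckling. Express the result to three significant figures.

n ≈ 1.29

Inner diameter d_i = 147 − 2×13 = 121.0 mm
I = π(d_o⁴ − d_i⁴)/64 = π(147⁴ − 121.0⁴)/64 = 1.240×10^7 mm⁴
I = 1.240×10^7 mm⁴ = 1.240×10^-5 m⁴
Effective length L_e = K·L = 2 × 1.72 = 3.440 m
P_cr = π²EI / L_e² = π² × 70.0×10⁹ × 1.240×10^-5 / 3.440² = 7.239×10^5 N
Factor of safety n = P_cr / P = 723.88 / 560 = 1.29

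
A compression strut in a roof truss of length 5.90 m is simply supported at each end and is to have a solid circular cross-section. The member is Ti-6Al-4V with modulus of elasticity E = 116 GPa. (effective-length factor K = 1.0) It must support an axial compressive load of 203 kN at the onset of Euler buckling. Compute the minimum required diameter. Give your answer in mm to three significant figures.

d ≈ 106 mm

L_e = K·L = 1 × 5.90 = 5.900 m
Required I = P_cr·L_e²/(π²E) = 2.030×10^5 × 5.900² / (π² × 1.16×10^11) = 6.172×10^-6 m⁴
I_req = 6.172×10^6 mm⁴
Solid circle: I = πd⁴/64  ⇒  d = (64I/π)^(1/4) = (64×6.172×10^6/π)^(1/4) = 106 mm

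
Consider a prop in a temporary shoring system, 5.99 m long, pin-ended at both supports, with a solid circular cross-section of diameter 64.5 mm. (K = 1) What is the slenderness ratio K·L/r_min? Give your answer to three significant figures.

For a solid circle r = d/4 = 64.5/4 = 16.12 mm
L_e = K·L = 1 × 5.99 m = 5.990 m = 5990.0 mm
λ = L_e / r_min = 5990.0 / 16.12 = 371

λ ≈ 371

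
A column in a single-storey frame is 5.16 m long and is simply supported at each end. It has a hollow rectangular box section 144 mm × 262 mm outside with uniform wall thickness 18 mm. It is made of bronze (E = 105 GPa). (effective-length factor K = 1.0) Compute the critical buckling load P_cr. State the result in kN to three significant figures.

Inner dimensions: h_i = 262 − 2×18 = 226.0 mm, b_i = 144 − 2×18 = 108.0 mm
Weak-axis I_min = (h_o·b_o³ − h_i·b_i³)/12 with b_o = 144, b_i = 108.0 mm (shorter outer/inner sides).
I_min = (262×144³ − 226.0×108.0³)/12 = 4.147×10^7 mm⁴
I = 4.147×10^7 mm⁴ = 4.147×10^-5 m⁴
Effective length L_e = K·L = 1 × 5.16 = 5.160 m
P_cr = π²EI / L_e² = π² × 105×10⁹ × 4.147×10^-5 / 5.160² = 1.614×10^6 N

P_cr ≈ 1610 kN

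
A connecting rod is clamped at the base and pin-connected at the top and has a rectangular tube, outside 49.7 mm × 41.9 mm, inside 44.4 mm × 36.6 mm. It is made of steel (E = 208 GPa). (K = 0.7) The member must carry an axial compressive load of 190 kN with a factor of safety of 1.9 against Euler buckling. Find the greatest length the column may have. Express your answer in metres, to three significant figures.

L_max ≈ 1.20 m

Weak-axis I_min = (h_o·b_o³ − h_i·b_i³)/12 with b_o = 41.9, b_i = 36.60 mm (shorter outer/inner sides).
I_min = (49.7×41.9³ − 44.40×36.60³)/12 = 1.233×10^5 mm⁴
I = 1.233×10^-7 m⁴
Required critical load P_cr = n·P = 1.9 × 190 = 361.0 kN = 3.610×10^5 N
From P_cr = π²EI/(K·L)²:  L = (1/K)·√(π²EI/P_cr) = (1/0.7)·√(π²×2.08×10^11×1.233×10^-7/3.610×10^5)
L = 1.20 m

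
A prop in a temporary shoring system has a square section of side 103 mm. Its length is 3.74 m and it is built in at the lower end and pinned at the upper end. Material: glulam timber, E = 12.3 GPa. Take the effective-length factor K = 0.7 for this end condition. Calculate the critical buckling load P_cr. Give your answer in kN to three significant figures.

I = a⁴/12 = 103⁴/12 = 9.379×10^6 mm⁴
I = 9.379×10^6 mm⁴ = 9.379×10^-6 m⁴
Effective length L_e = K·L = 0.7 × 3.74 = 2.618 m
P_cr = π²EI / L_e² = π² × 12.3×10⁹ × 9.379×10^-6 / 2.618² = 1.661×10^5 N

P_cr ≈ 166 kN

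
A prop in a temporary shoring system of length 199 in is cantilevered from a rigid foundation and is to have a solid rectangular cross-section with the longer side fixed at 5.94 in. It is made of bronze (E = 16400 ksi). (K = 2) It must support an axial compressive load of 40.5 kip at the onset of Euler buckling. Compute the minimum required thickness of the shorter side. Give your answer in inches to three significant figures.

b ≈ 4.31 in

L_e = K·L = 2 × 199 = 398.0 in
Required I = P_cr·L_e²/(π²E) = 4.050×10^4 × 398.0² / (π² × 1.64×10^7) = 39.63 in⁴
Rectangle, weak axis: I_min = h·b³/12 with h = 5.94 in fixed  ⇒  b = (12I/h)^(1/3) = 4.31 in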